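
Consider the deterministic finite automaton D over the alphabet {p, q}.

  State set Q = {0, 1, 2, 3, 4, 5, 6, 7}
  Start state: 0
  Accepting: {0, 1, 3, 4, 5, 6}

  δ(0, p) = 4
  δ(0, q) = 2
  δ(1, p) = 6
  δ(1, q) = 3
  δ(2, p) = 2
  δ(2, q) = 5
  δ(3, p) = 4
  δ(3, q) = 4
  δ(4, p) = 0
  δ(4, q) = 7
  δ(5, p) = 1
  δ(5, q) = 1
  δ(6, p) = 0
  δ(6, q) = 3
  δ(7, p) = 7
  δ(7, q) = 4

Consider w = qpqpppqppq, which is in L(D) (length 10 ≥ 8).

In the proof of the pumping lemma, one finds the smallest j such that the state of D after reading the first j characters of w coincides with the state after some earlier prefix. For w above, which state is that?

2

Run of D on w = q p q p p p q p p q:
  step 0: 0  (start)
  step 1: 2  (read q: 0→2)
  step 2: 2  (read p: 2→2)   ← first repeat (2 seen earlier)
  step 3: 5  (read q: 2→5)
  step 4: 1  (read p: 5→1)
  step 5: 6  (read p: 1→6)
  step 6: 0  (read p: 6→0)
  step 7: 2  (read q: 0→2)
  step 8: 2  (read p: 2→2)
  step 9: 2  (read p: 2→2)
  step 10: 5  (read q: 2→5)

The earliest repeat is at step j = 2: D is in 2, which it already visited at step i = 1.
Pumping length from the standard proof: p = 8 (the number of states). The repeated state found above gives |xy| = j ≤ 8 and |y| = j − i ≥ 1.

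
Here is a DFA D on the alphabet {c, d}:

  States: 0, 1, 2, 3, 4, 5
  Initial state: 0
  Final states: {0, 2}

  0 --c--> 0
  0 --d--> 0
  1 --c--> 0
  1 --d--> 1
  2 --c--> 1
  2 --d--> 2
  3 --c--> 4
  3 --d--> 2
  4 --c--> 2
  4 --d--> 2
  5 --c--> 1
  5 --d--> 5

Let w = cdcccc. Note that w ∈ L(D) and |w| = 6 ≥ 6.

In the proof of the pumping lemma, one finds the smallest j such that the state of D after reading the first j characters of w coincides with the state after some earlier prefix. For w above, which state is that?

0

Run of D on w = c d c c c c:
  step 0: 0  (start)
  step 1: 0  (read c: 0→0)   ← first repeat (0 seen earlier)
  step 2: 0  (read d: 0→0)
  step 3: 0  (read c: 0→0)
  step 4: 0  (read c: 0→0)
  step 5: 0  (read c: 0→0)
  step 6: 0  (read c: 0→0)

The earliest repeat is at step j = 1: D is in 0, which it already visited at step i = 0.
Since D has 6 states, any run of length ≥ 6 visits 6+1 states, so by pigeonhole some state repeats within the first 6 steps — that repeat gives the pumpable loop.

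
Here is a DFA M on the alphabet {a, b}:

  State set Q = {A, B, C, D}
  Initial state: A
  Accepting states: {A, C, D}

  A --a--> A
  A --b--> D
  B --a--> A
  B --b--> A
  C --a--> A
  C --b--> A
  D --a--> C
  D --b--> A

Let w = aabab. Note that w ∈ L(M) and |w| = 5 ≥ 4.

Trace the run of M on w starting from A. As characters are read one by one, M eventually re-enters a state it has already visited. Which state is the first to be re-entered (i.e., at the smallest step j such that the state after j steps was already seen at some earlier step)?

State sequence: A -a-> A -a-> A -b-> D -a-> C -b-> A
First repeat at step 1: A was already visited.

The earliest repeat is at step j = 1: M is in A, which it already visited at step i = 0.
With |Q| = 4, pigeonhole forces a state repeat no later than step 4; the substring read between the first and second visits to that state can be pumped.

A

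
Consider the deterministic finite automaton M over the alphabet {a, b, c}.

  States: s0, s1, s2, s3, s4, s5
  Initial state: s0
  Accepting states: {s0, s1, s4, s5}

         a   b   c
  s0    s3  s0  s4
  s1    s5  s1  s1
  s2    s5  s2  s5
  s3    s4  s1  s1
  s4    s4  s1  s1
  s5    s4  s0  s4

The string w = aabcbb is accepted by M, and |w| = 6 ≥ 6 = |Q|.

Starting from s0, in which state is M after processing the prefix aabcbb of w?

s1

State sequence: s0 -a-> s3 -a-> s4 -b-> s1 -c-> s1 -b-> s1 -b-> s1

After reading 6 characters, M is in state s1.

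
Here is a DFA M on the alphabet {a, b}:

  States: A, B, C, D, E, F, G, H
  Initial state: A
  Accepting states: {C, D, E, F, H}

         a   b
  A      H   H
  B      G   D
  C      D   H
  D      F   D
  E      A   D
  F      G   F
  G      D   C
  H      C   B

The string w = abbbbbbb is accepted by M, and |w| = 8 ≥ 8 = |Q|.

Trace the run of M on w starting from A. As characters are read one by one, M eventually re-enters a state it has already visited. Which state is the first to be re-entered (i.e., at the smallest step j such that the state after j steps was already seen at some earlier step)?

D

State sequence: A -a-> H -b-> B -b-> D -b-> D -b-> D -b-> D -b-> D -b-> D
First repeat at step 4: D was already visited.

The earliest repeat is at step j = 4: M is in D, which it already visited at step i = 3.
The DFA has 8 states, so the proof of the pumping lemma guarantees a repeated state among the first 8+1 visited; the segment between the two visits is the pumpable y.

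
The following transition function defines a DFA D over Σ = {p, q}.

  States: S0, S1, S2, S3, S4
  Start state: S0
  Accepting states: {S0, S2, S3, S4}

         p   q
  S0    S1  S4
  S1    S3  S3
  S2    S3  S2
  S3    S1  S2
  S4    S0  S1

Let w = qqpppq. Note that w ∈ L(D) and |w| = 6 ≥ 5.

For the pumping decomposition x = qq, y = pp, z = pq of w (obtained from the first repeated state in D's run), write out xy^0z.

qqpq

xy⁰z = xz = qq·pq = qqpq.
Reading y = pp takes D from S1 back to S1, so after x the machine is still in S1, and z then leads to the accepting state S2. Hence qqpq ∈ L(D).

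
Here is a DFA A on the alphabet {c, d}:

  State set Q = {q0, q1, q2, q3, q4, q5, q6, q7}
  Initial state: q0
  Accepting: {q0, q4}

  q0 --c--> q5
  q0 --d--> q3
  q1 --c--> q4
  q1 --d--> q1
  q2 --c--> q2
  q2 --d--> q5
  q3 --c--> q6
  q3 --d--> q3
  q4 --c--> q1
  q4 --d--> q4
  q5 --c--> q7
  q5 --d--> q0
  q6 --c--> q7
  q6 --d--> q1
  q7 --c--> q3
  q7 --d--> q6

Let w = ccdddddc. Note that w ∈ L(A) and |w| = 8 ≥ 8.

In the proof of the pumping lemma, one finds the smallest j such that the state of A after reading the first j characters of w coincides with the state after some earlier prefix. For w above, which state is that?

State sequence: q0 -c-> q5 -c-> q7 -d-> q6 -d-> q1 -d-> q1 -d-> q1 -d-> q1 -c-> q4
First repeat at step 5: q1 was already visited.

The earliest repeat is at step j = 5: A is in q1, which it already visited at step i = 4.
Since A has 8 states, any run of length ≥ 8 visits 8+1 states, so by pigeonhole some state repeats within the first 8 steps — that repeat gives the pumpable loop.

q1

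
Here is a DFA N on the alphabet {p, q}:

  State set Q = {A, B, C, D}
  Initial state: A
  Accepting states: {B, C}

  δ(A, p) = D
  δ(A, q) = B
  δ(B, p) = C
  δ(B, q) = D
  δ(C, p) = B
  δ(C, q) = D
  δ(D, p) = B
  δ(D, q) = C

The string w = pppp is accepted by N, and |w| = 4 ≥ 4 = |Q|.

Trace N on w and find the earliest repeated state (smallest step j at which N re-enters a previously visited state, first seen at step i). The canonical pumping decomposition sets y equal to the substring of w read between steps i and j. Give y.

State sequence: A -p-> D -p-> B -p-> C -p-> B
First repeat at step 4: B was already visited.

So i = 2, j = 4, giving x = w[0:2] = pp, y = w[2:4] = pp, z = w[4:4] = ε.
Check: |xy| = 4 ≤ 4 and |y| = 2 ≥ 1. Reading y takes N from B back to B, so every xyⁱz is accepted.
With |Q| = 4, pigeonhole forces a state repeat no later than step 4; the substring read between the first and second visits to that state can be pumped.

pp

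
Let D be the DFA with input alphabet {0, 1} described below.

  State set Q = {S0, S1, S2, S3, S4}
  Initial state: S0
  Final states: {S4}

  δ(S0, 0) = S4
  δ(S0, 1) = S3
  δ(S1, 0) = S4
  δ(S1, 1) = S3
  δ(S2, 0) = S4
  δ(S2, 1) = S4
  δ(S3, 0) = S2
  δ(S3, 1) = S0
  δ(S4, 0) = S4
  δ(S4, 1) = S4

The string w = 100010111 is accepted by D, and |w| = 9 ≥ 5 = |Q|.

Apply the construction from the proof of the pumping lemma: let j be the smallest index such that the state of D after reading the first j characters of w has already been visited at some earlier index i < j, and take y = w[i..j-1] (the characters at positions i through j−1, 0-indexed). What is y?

0

Run of D on w = 1 0 0 0 1 0 1 1 1:
  step 0: S0  (start)
  step 1: S3  (read 1: S0→S3)
  step 2: S2  (read 0: S3→S2)
  step 3: S4  (read 0: S2→S4)
  step 4: S4  (read 0: S4→S4)   ← first repeat (S4 seen earlier)
  step 5: S4  (read 1: S4→S4)
  step 6: S4  (read 0: S4→S4)
  step 7: S4  (read 1: S4→S4)
  step 8: S4  (read 1: S4→S4)
  step 9: S4  (read 1: S4→S4)

So i = 3, j = 4, giving x = w[0:3] = 100, y = w[3:4] = 0, z = w[4:9] = 10111.
Check: |xy| = 4 ≤ 5 and |y| = 1 ≥ 1. Reading y takes D from S4 back to S4, so every xyⁱz is accepted.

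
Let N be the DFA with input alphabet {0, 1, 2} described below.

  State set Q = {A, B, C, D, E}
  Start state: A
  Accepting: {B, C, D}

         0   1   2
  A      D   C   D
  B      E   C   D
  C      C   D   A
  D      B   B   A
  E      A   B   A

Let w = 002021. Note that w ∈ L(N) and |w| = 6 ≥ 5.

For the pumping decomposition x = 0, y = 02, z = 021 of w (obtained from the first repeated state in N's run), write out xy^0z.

0021

xy⁰z = xz = 0·021 = 0021.
Reading y = 02 takes N from D back to D, so after x the machine is still in D, and z then leads to the accepting state B. Hence 0021 ∈ L(N).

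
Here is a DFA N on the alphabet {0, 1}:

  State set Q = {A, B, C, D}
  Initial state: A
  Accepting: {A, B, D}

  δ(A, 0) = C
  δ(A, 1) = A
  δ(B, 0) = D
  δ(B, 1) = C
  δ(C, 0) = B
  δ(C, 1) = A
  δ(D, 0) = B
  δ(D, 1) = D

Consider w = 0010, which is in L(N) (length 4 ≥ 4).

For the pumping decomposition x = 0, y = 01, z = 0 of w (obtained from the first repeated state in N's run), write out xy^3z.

00101010

xy^3z = 0·01·01·01·0 = 00101010.
Reading y = 01 takes N from C back to C, so after x·y·y·y the machine is still in C, and z then leads to the accepting state B. Hence 00101010 ∈ L(N).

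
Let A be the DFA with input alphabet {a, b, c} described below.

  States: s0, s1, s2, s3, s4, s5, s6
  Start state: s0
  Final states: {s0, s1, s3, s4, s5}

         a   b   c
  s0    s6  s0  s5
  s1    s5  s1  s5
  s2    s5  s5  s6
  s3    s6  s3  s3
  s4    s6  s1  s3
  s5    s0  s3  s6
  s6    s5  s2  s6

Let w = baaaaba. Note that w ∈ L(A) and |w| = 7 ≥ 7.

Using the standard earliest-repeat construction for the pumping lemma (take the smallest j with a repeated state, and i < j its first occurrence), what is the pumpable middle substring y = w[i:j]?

b

Run of A on w = b a a a a b a:
  step 0: s0  (start)
  step 1: s0  (read b: s0→s0)   ← first repeat (s0 seen earlier)
  step 2: s6  (read a: s0→s6)
  step 3: s5  (read a: s6→s5)
  step 4: s0  (read a: s5→s0)
  step 5: s6  (read a: s0→s6)
  step 6: s2  (read b: s6→s2)
  step 7: s5  (read a: s2→s5)

So i = 0, j = 1, giving x = w[0:0] = ε, y = w[0:1] = b, z = w[1:7] = aaaaba.
Check: |xy| = 1 ≤ 7 and |y| = 1 ≥ 1. Reading y takes A from s0 back to s0, so every xyⁱz is accepted.
Since A has 7 states, any run of length ≥ 7 visits 7+1 states, so by pigeonhole some state repeats within the first 7 steps — that repeat gives the pumpable loop.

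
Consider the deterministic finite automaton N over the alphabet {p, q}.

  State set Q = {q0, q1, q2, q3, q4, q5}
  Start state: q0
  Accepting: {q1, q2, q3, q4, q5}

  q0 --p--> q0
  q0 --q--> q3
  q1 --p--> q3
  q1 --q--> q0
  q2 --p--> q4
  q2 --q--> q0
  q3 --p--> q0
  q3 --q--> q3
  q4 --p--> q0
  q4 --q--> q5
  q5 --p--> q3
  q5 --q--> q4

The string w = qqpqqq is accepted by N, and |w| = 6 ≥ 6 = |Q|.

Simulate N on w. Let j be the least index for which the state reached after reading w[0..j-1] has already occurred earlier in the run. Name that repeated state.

q3

Run of N on w = q q p q q q:
  step 0: q0  (start)
  step 1: q3  (read q: q0→q3)
  step 2: q3  (read q: q3→q3)   ← first repeat (q3 seen earlier)
  step 3: q0  (read p: q3→q0)
  step 4: q3  (read q: q0→q3)
  step 5: q3  (read q: q3→q3)
  step 6: q3  (read q: q3→q3)

The earliest repeat is at step j = 2: N is in q3, which it already visited at step i = 1.
With |Q| = 6, pigeonhole forces a state repeat no later than step 6; the substring read between the first and second visits to that state can be pumped.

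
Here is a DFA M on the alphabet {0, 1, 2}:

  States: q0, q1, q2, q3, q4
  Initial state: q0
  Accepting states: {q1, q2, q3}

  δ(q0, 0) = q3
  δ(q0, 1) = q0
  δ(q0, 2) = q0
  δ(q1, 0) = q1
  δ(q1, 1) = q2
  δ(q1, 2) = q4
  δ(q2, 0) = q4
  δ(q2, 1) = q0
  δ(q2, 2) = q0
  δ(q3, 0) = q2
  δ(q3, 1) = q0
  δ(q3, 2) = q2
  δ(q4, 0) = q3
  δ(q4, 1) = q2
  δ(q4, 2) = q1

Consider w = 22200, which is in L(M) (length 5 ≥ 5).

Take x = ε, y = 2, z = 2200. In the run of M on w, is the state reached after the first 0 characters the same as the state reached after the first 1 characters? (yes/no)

yes

State sequence: q0 -2-> q0

After x (step 0): q0. After xy (step 1): q0.
They match, so y = 2 drives M around a cycle from q0 back to itself; pumping y any number of times keeps M in q0 before reading z, and xyⁱz ∈ L(M) for every i ≥ 0.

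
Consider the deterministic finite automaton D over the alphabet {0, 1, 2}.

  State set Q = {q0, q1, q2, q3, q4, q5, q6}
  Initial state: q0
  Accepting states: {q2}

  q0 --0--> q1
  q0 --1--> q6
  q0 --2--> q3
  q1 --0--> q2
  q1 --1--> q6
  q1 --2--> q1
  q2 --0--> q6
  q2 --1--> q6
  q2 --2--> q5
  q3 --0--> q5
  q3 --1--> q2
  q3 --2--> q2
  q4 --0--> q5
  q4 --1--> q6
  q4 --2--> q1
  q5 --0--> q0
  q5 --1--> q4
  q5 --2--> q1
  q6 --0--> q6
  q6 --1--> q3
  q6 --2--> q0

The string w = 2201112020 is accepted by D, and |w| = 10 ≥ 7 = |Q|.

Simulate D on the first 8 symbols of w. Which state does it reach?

q1

Run of D on the first 8 characters of w = 2 2 0 1 1 1 2 0:
  step 0: q0  (start)
  step 1: q3  (read 2: q0→q3)
  step 2: q2  (read 2: q3→q2)
  step 3: q6  (read 0: q2→q6)
  step 4: q3  (read 1: q6→q3)
  step 5: q2  (read 1: q3→q2)
  step 6: q6  (read 1: q2→q6)
  step 7: q0  (read 2: q6→q0)
  step 8: q1  (read 0: q0→q1)

After reading 8 characters, D is in state q1.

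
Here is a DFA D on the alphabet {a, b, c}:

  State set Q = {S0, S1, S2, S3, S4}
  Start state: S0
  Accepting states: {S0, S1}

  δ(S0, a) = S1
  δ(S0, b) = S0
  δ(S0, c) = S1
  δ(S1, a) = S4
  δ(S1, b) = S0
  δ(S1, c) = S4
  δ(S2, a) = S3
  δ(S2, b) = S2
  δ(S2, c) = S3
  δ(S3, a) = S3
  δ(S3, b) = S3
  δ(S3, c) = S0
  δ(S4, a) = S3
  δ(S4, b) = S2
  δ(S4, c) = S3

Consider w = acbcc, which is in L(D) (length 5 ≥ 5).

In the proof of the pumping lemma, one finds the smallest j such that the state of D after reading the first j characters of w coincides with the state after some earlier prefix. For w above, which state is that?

S0

Run of D on w = a c b c c:
  step 0: S0  (start)
  step 1: S1  (read a: S0→S1)
  step 2: S4  (read c: S1→S4)
  step 3: S2  (read b: S4→S2)
  step 4: S3  (read c: S2→S3)
  step 5: S0  (read c: S3→S0)   ← first repeat (S0 seen earlier)

The earliest repeat is at step j = 5: D is in S0, which it already visited at step i = 0.
Since D has 5 states, any run of length ≥ 5 visits 5+1 states, so by pigeonhole some state repeats within the first 5 steps — that repeat gives the pumpable loop.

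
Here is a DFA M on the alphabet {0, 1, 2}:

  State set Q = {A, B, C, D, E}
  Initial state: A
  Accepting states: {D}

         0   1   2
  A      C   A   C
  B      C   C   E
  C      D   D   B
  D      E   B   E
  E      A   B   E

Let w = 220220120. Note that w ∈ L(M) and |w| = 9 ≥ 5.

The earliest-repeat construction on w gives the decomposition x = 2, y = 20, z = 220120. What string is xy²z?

22020220120

xy^2z = 2·20·20·220120 = 22020220120.
Reading y = 20 takes M from C back to C, so after x·y·y the machine is still in C, and z then leads to the accepting state D. Hence 22020220120 ∈ L(M).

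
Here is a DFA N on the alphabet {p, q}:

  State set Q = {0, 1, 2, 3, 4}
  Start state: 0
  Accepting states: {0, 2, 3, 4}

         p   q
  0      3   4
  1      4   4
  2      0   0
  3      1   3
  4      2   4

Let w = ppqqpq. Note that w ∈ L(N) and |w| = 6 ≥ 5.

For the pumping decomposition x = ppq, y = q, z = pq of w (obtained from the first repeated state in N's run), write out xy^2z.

xy^2z = ppq·q·q·pq = ppqqqpq.
Reading y = q takes N from 4 back to 4, so after x·y·y the machine is still in 4, and z then leads to the accepting state 0. Hence ppqqqpq ∈ L(N).

ppqqqpq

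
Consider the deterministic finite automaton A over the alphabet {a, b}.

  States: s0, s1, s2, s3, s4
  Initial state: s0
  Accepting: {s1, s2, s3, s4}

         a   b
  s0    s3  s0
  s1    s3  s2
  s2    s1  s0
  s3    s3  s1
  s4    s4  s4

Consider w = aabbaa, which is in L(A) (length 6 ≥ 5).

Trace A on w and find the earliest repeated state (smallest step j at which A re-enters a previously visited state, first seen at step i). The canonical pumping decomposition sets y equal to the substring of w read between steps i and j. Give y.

a

Run of A on w = a a b b a a:
  step 0: s0  (start)
  step 1: s3  (read a: s0→s3)
  step 2: s3  (read a: s3→s3)   ← first repeat (s3 seen earlier)
  step 3: s1  (read b: s3→s1)
  step 4: s2  (read b: s1→s2)
  step 5: s1  (read a: s2→s1)
  step 6: s3  (read a: s1→s3)

So i = 1, j = 2, giving x = w[0:1] = a, y = w[1:2] = a, z = w[2:6] = bbaa.
Check: |xy| = 2 ≤ 5 and |y| = 1 ≥ 1. Reading y takes A from s3 back to s3, so every xyⁱz is accepted.
The DFA has 5 states, so the proof of the pumping lemma guarantees a repeated state among the first 5+1 visited; the segment between the two visits is the pumpable y.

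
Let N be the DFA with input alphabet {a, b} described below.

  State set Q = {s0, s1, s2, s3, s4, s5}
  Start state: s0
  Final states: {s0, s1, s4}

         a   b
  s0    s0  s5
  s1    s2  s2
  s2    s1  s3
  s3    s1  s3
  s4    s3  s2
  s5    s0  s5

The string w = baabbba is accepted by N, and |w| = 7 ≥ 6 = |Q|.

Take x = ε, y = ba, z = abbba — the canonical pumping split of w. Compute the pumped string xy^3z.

bababaabbba

xy^3z = ε·ba·ba·ba·abbba = bababaabbba.
Reading y = ba takes N from s0 back to s0, so after x·y·y·y the machine is still in s0, and z then leads to the accepting state s0. Hence bababaabbba ∈ L(N).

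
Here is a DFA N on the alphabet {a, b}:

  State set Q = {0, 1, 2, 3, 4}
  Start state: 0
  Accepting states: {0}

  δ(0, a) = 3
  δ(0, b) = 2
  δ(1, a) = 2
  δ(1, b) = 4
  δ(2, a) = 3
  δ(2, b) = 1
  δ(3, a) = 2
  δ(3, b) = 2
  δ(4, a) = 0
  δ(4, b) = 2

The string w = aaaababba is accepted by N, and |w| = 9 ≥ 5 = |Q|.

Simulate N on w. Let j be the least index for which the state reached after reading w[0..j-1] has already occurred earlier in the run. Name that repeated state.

State sequence: 0 -a-> 3 -a-> 2 -a-> 3 -a-> 2 -b-> 1 -a-> 2 -b-> 1 -b-> 4 -a-> 0
First repeat at step 3: 3 was already visited.

The earliest repeat is at step j = 3: N is in 3, which it already visited at step i = 1.
With |Q| = 5, pigeonhole forces a state repeat no later than step 5; the substring read between the first and second visits to that state can be pumped.

3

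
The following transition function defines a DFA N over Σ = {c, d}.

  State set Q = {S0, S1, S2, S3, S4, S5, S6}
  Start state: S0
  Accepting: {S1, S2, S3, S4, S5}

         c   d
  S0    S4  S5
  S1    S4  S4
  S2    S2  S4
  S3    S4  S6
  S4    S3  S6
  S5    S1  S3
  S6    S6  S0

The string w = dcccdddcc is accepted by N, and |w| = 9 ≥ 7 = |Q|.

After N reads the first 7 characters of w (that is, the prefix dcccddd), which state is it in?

Run of N on the first 7 characters of w = d c c c d d d:
  step 0: S0  (start)
  step 1: S5  (read d: S0→S5)
  step 2: S1  (read c: S5→S1)
  step 3: S4  (read c: S1→S4)
  step 4: S3  (read c: S4→S3)
  step 5: S6  (read d: S3→S6)
  step 6: S0  (read d: S6→S0)
  step 7: S5  (read d: S0→S5)

After reading 7 characters, N is in state S5.

S5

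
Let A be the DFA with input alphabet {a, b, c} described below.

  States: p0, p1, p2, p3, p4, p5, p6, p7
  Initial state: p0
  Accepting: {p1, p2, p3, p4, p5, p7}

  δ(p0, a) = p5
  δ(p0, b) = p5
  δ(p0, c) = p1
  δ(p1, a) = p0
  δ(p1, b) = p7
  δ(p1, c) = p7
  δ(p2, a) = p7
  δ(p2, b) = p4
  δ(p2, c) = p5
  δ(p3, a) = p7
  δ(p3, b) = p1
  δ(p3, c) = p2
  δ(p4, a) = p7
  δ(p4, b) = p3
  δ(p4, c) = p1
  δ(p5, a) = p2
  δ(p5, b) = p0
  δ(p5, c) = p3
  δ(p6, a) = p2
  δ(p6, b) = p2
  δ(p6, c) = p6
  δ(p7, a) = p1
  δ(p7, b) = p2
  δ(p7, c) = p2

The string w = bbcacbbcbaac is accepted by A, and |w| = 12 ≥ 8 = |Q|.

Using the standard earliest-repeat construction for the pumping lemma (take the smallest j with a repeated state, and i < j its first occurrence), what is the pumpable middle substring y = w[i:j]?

State sequence: p0 -b-> p5 -b-> p0 -c-> p1 -a-> p0 -c-> p1 -b-> p7 -b-> p2 -c-> p5 -b-> p0 -a-> p5 -a-> p2 -c-> p5
First repeat at step 2: p0 was already visited.

So i = 0, j = 2, giving x = w[0:0] = ε, y = w[0:2] = bb, z = w[2:12] = cacbbcbaac.
Check: |xy| = 2 ≤ 8 and |y| = 2 ≥ 1. Reading y takes A from p0 back to p0, so every xyⁱz is accepted.
Since A has 8 states, any run of length ≥ 8 visits 8+1 states, so by pigeonhole some state repeats within the first 8 steps — that repeat gives the pumpable loop.

bb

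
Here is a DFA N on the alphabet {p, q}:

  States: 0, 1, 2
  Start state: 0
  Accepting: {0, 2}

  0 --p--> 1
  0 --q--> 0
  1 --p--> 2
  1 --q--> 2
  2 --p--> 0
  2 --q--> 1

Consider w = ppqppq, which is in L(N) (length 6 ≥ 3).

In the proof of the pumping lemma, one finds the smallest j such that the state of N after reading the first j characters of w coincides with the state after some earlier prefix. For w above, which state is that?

State sequence: 0 -p-> 1 -p-> 2 -q-> 1 -p-> 2 -p-> 0 -q-> 0
First repeat at step 3: 1 was already visited.

The earliest repeat is at step j = 3: N is in 1, which it already visited at step i = 1.
The DFA has 3 states, so the proof of the pumping lemma guarantees a repeated state among the first 3+1 visited; the segment between the two visits is the pumpable y.

1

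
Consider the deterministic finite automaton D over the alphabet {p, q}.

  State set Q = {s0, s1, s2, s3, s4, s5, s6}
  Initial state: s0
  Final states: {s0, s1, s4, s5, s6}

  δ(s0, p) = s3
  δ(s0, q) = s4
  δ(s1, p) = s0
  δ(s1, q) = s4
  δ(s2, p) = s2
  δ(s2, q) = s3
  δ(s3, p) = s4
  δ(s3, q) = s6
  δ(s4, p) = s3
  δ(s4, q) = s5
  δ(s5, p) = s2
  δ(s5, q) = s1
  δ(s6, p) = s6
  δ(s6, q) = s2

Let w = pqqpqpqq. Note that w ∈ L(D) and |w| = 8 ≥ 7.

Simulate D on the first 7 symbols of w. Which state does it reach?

s5

Run of D on the first 7 characters of w = p q q p q p q:
  step 0: s0  (start)
  step 1: s3  (read p: s0→s3)
  step 2: s6  (read q: s3→s6)
  step 3: s2  (read q: s6→s2)
  step 4: s2  (read p: s2→s2)
  step 5: s3  (read q: s2→s3)
  step 6: s4  (read p: s3→s4)
  step 7: s5  (read q: s4→s5)

After reading 7 characters, D is in state s5.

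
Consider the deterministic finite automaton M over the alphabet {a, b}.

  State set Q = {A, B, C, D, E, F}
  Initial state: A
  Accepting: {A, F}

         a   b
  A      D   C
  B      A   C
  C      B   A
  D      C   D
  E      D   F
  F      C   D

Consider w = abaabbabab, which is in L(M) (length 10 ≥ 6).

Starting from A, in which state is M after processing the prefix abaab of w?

C

State sequence: A -a-> D -b-> D -a-> C -a-> B -b-> C

After reading 5 characters, M is in state C.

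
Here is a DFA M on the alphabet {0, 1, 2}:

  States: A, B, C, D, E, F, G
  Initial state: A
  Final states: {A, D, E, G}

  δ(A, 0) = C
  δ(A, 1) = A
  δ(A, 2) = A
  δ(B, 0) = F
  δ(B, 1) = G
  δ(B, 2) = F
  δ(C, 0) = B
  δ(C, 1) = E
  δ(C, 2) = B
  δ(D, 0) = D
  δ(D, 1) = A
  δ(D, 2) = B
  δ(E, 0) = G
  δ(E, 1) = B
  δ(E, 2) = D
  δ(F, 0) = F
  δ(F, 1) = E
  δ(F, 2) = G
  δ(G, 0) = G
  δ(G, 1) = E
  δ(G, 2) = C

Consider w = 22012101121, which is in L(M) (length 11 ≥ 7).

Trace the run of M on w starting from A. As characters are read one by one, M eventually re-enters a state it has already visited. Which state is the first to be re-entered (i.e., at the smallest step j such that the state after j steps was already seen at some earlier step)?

A

Run of M on w = 2 2 0 1 2 1 0 1 1 2 1:
  step 0: A  (start)
  step 1: A  (read 2: A→A)   ← first repeat (A seen earlier)
  step 2: A  (read 2: A→A)
  step 3: C  (read 0: A→C)
  step 4: E  (read 1: C→E)
  step 5: D  (read 2: E→D)
  step 6: A  (read 1: D→A)
  step 7: C  (read 0: A→C)
  step 8: E  (read 1: C→E)
  step 9: B  (read 1: E→B)
  step 10: F  (read 2: B→F)
  step 11: E  (read 1: F→E)

The earliest repeat is at step j = 1: M is in A, which it already visited at step i = 0.
With |Q| = 7, pigeonhole forces a state repeat no later than step 7; the substring read between the first and second visits to that state can be pumped.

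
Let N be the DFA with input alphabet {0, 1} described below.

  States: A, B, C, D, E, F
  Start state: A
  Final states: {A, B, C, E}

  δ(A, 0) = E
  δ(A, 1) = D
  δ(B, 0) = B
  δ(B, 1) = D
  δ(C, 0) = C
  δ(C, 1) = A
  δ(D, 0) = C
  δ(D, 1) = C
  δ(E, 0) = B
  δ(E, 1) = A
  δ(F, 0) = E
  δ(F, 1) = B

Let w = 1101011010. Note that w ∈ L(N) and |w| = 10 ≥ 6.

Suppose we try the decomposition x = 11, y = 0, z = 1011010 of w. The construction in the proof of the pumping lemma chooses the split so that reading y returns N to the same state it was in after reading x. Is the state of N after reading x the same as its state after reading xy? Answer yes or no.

yes

Run of N on the first 3 characters of w = 1 1 0:
  step 0: A  (start)
  step 1: D  (read 1: A→D)
  step 2: C  (read 1: D→C)
  step 3: C  (read 0: C→C)

After x (step 2): C. After xy (step 3): C.
They match, so y = 0 drives N around a cycle from C back to itself; pumping y any number of times keeps N in C before reading z, and xyⁱz ∈ L(N) for every i ≥ 0.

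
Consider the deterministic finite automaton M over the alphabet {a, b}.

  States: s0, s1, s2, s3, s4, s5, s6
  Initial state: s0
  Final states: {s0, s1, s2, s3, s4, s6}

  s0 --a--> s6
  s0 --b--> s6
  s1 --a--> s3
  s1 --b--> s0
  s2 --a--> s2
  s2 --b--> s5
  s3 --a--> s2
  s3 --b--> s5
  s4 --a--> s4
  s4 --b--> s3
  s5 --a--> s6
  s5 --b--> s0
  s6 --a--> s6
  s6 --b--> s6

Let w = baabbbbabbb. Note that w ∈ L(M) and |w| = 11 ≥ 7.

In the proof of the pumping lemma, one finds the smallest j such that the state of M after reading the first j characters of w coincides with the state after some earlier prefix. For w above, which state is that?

s6

Run of M on w = b a a b b b b a b b b:
  step 0: s0  (start)
  step 1: s6  (read b: s0→s6)
  step 2: s6  (read a: s6→s6)   ← first repeat (s6 seen earlier)
  step 3: s6  (read a: s6→s6)
  step 4: s6  (read b: s6→s6)
  step 5: s6  (read b: s6→s6)
  step 6: s6  (read b: s6→s6)
  step 7: s6  (read b: s6→s6)
  step 8: s6  (read a: s6→s6)
  step 9: s6  (read b: s6→s6)
  step 10: s6  (read b: s6→s6)
  step 11: s6  (read b: s6→s6)

The earliest repeat is at step j = 2: M is in s6, which it already visited at step i = 1.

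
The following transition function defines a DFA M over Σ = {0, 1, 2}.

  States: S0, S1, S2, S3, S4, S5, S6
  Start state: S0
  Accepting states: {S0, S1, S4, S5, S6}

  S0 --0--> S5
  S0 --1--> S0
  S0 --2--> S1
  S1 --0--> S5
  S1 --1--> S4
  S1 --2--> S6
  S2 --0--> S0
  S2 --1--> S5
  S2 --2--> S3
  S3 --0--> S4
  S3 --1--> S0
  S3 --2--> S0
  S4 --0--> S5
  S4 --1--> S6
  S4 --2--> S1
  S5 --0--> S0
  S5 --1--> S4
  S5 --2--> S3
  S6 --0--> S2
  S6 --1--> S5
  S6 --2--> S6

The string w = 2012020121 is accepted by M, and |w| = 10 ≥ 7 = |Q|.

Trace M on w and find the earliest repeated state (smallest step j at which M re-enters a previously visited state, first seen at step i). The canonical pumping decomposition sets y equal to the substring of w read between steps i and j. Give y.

State sequence: S0 -2-> S1 -0-> S5 -1-> S4 -2-> S1 -0-> S5 -2-> S3 -0-> S4 -1-> S6 -2-> S6 -1-> S5
First repeat at step 4: S1 was already visited.

So i = 1, j = 4, giving x = w[0:1] = 2, y = w[1:4] = 012, z = w[4:10] = 020121.
Check: |xy| = 4 ≤ 7 and |y| = 3 ≥ 1. Reading y takes M from S1 back to S1, so every xyⁱz is accepted.
Since M has 7 states, any run of length ≥ 7 visits 7+1 states, so by pigeonhole some state repeats within the first 7 steps — that repeat gives the pumpable loop.

012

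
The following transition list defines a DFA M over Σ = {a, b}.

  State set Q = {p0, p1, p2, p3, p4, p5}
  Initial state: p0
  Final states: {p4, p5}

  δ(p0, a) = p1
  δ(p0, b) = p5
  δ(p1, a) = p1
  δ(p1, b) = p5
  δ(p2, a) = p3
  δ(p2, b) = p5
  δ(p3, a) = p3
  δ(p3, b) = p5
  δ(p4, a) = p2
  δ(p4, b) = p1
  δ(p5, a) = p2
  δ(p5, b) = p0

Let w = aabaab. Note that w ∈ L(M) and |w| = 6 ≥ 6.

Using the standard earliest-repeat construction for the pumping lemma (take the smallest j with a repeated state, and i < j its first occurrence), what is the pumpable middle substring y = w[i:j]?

a

State sequence: p0 -a-> p1 -a-> p1 -b-> p5 -a-> p2 -a-> p3 -b-> p5
First repeat at step 2: p1 was already visited.

So i = 1, j = 2, giving x = w[0:1] = a, y = w[1:2] = a, z = w[2:6] = baab.
Check: |xy| = 2 ≤ 6 and |y| = 1 ≥ 1. Reading y takes M from p1 back to p1, so every xyⁱz is accepted.
Pumping length from the standard proof: p = 6 (the number of states). The repeated state found above gives |xy| = j ≤ 6 and |y| = j − i ≥ 1.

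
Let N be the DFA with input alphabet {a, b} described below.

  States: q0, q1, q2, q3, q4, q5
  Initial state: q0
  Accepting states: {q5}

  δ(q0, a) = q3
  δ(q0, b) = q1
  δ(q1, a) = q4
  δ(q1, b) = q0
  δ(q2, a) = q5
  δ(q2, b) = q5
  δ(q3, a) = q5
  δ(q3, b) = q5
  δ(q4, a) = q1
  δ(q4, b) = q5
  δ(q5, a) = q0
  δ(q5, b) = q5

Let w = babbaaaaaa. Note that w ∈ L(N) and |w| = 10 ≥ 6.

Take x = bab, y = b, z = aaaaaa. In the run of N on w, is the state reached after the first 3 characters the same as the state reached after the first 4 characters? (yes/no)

Run of N on the first 4 characters of w = b a b b:
  step 0: q0  (start)
  step 1: q1  (read b: q0→q1)
  step 2: q4  (read a: q1→q4)
  step 3: q5  (read b: q4→q5)
  step 4: q5  (read b: q5→q5)

After x (step 3): q5. After xy (step 4): q5.
They match, so y = b drives N around a cycle from q5 back to itself; pumping y any number of times keeps N in q5 before reading z, and xyⁱz ∈ L(N) for every i ≥ 0.

yes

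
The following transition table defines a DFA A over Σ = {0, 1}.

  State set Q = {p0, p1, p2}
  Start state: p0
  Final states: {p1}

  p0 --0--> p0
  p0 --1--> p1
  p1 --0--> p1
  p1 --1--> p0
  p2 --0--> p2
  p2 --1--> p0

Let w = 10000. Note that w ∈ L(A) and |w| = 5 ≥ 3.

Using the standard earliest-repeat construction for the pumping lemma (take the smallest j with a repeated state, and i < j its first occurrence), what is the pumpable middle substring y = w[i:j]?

0

State sequence: p0 -1-> p1 -0-> p1 -0-> p1 -0-> p1 -0-> p1
First repeat at step 2: p1 was already visited.

So i = 1, j = 2, giving x = w[0:1] = 1, y = w[1:2] = 0, z = w[2:5] = 000.
Check: |xy| = 2 ≤ 3 and |y| = 1 ≥ 1. Reading y takes A from p1 back to p1, so every xyⁱz is accepted.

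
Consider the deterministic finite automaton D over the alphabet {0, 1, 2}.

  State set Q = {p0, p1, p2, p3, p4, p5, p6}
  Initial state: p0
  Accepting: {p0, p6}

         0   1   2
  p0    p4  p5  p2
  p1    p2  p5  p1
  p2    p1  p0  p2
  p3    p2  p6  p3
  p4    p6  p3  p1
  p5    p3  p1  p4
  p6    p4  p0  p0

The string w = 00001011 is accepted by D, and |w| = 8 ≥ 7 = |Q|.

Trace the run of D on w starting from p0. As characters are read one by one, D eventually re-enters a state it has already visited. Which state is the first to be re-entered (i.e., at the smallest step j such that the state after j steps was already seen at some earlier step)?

State sequence: p0 -0-> p4 -0-> p6 -0-> p4 -0-> p6 -1-> p0 -0-> p4 -1-> p3 -1-> p6
First repeat at step 3: p4 was already visited.

The earliest repeat is at step j = 3: D is in p4, which it already visited at step i = 1.

p4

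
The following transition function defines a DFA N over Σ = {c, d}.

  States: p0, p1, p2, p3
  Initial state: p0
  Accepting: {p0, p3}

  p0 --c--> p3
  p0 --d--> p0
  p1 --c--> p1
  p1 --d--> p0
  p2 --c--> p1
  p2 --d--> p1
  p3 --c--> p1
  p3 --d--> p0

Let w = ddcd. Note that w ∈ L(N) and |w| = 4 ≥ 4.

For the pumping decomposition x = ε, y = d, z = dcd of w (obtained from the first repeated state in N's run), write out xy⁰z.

xy⁰z = xz = ε·dcd = dcd.
Reading y = d takes N from p0 back to p0, so after x the machine is still in p0, and z then leads to the accepting state p0. Hence dcd ∈ L(N).

dcd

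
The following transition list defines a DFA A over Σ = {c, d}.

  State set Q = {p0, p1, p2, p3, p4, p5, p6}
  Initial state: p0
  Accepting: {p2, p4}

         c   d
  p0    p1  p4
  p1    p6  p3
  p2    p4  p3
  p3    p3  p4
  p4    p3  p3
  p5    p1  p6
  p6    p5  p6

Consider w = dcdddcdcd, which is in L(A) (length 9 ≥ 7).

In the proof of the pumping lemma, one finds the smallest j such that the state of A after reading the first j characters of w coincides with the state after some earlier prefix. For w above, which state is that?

State sequence: p0 -d-> p4 -c-> p3 -d-> p4 -d-> p3 -d-> p4 -c-> p3 -d-> p4 -c-> p3 -d-> p4
First repeat at step 3: p4 was already visited.

The earliest repeat is at step j = 3: A is in p4, which it already visited at step i = 1.
The DFA has 7 states, so the proof of the pumping lemma guarantees a repeated state among the first 7+1 visited; the segment between the two visits is the pumpable y.

p4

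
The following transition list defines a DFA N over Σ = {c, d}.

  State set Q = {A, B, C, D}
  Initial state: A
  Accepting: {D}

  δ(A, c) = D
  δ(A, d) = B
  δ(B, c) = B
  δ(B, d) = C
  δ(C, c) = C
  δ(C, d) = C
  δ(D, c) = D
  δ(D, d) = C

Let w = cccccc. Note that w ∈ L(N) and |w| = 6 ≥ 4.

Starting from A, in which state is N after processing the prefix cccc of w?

State sequence: A -c-> D -c-> D -c-> D -c-> D

After reading 4 characters, N is in state D.

D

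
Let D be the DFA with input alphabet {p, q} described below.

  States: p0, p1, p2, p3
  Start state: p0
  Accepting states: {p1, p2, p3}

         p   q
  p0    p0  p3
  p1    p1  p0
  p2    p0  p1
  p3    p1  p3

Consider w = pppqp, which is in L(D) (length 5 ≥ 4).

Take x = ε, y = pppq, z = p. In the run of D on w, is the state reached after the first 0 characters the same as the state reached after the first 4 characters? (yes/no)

no

State sequence: p0 -p-> p0 -p-> p0 -p-> p0 -q-> p3

After x (step 0): p0. After xy (step 4): p3.
They differ (p0 ≠ p3), so y is not a cycle from the state after x; this split is not the one the pumping-lemma construction produces, and pumping y need not keep the string in L(D).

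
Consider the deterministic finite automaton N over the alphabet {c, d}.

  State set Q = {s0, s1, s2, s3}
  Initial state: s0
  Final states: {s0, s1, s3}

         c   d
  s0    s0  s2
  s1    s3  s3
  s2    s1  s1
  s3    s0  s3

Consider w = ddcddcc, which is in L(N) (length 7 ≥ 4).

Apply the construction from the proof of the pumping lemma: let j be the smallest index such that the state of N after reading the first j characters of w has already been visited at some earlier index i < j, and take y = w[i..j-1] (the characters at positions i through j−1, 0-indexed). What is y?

d

Run of N on w = d d c d d c c:
  step 0: s0  (start)
  step 1: s2  (read d: s0→s2)
  step 2: s1  (read d: s2→s1)
  step 3: s3  (read c: s1→s3)
  step 4: s3  (read d: s3→s3)   ← first repeat (s3 seen earlier)
  step 5: s3  (read d: s3→s3)
  step 6: s0  (read c: s3→s0)
  step 7: s0  (read c: s0→s0)

So i = 3, j = 4, giving x = w[0:3] = ddc, y = w[3:4] = d, z = w[4:7] = dcc.
Check: |xy| = 4 ≤ 4 and |y| = 1 ≥ 1. Reading y takes N from s3 back to s3, so every xyⁱz is accepted.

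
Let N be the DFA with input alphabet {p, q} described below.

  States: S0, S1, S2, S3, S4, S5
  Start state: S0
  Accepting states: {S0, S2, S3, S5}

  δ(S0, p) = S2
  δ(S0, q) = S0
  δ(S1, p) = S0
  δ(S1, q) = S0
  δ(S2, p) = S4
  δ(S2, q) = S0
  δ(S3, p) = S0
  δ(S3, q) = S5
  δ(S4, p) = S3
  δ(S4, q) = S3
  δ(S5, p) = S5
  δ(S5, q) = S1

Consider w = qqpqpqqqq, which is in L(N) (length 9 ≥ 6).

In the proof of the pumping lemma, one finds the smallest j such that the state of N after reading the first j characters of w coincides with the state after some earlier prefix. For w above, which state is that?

S0

Run of N on w = q q p q p q q q q:
  step 0: S0  (start)
  step 1: S0  (read q: S0→S0)   ← first repeat (S0 seen earlier)
  step 2: S0  (read q: S0→S0)
  step 3: S2  (read p: S0→S2)
  step 4: S0  (read q: S2→S0)
  step 5: S2  (read p: S0→S2)
  step 6: S0  (read q: S2→S0)
  step 7: S0  (read q: S0→S0)
  step 8: S0  (read q: S0→S0)
  step 9: S0  (read q: S0→S0)

The earliest repeat is at step j = 1: N is in S0, which it already visited at step i = 0.
The DFA has 6 states, so the proof of the pumping lemma guarantees a repeated state among the first 6+1 visited; the segment between the two visits is the pumpable y.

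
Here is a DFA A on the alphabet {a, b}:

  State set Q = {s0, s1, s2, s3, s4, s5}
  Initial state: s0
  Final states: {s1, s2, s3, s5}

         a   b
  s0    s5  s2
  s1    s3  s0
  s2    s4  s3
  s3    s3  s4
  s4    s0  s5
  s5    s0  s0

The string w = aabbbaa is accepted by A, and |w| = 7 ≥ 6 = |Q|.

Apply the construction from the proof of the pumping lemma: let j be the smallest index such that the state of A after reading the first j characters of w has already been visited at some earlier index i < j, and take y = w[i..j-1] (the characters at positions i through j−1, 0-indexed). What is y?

Run of A on w = a a b b b a a:
  step 0: s0  (start)
  step 1: s5  (read a: s0→s5)
  step 2: s0  (read a: s5→s0)   ← first repeat (s0 seen earlier)
  step 3: s2  (read b: s0→s2)
  step 4: s3  (read b: s2→s3)
  step 5: s4  (read b: s3→s4)
  step 6: s0  (read a: s4→s0)
  step 7: s5  (read a: s0→s5)

So i = 0, j = 2, giving x = w[0:0] = ε, y = w[0:2] = aa, z = w[2:7] = bbbaa.
Check: |xy| = 2 ≤ 6 and |y| = 2 ≥ 1. Reading y takes A from s0 back to s0, so every xyⁱz is accepted.

aa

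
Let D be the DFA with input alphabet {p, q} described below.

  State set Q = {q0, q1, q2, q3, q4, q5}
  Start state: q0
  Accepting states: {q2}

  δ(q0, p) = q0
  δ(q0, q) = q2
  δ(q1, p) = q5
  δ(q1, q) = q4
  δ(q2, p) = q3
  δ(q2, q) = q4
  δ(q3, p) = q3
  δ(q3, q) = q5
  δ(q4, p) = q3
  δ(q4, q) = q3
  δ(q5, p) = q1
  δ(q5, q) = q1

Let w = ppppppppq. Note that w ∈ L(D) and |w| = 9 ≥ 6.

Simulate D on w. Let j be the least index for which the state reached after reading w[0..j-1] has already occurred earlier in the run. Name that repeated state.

Run of D on w = p p p p p p p p q:
  step 0: q0  (start)
  step 1: q0  (read p: q0→q0)   ← first repeat (q0 seen earlier)
  step 2: q0  (read p: q0→q0)
  step 3: q0  (read p: q0→q0)
  step 4: q0  (read p: q0→q0)
  step 5: q0  (read p: q0→q0)
  step 6: q0  (read p: q0→q0)
  step 7: q0  (read p: q0→q0)
  step 8: q0  (read p: q0→q0)
  step 9: q2  (read q: q0→q2)

The earliest repeat is at step j = 1: D is in q0, which it already visited at step i = 0.

q0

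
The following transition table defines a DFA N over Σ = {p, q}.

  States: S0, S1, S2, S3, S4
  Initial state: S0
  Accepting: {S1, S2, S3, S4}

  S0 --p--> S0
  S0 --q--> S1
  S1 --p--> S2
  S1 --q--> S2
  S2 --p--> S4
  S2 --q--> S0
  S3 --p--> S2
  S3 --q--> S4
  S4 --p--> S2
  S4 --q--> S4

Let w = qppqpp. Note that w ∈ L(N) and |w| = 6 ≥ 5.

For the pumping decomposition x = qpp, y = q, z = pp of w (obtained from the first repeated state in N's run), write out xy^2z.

qppqqpp

xy^2z = qpp·q·q·pp = qppqqpp.
Reading y = q takes N from S4 back to S4, so after x·y·y the machine is still in S4, and z then leads to the accepting state S4. Hence qppqqpp ∈ L(N).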